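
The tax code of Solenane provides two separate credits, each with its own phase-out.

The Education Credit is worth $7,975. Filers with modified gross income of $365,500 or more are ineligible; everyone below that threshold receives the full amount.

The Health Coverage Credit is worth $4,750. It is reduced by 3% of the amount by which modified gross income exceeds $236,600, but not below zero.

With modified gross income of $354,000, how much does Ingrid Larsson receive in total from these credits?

$9,203

Education Credit: $354,000 is below the $365,500 cutoff, so the full $7,975 applies.
Health Coverage Credit: 3% of the $117,400 excess over $236,600 is $3,522; credit = $4,750 − $3,522 = $1,228.
Total: $7,975 + $1,228 = $9,203.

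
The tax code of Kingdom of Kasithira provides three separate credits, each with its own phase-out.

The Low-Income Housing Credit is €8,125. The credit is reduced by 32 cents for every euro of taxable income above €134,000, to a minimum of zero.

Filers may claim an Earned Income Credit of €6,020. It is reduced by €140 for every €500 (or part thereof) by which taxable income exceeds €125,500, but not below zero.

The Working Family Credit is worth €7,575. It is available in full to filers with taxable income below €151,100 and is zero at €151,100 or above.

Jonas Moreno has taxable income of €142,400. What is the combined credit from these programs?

Low-Income Housing Credit: 32% of the €8,400 excess over €134,000 is €2,688; credit = €8,125 − €2,688 = €5,437.
Earned Income Credit: income exceeds €125,500 by €16,900, which is 34 full-or-partial €500 increments; reduction = 34 × €140 = €4,760, leaving €1,260.
Working Family Credit: €142,400 is below the €151,100 cutoff, so the full €7,575 applies.
Total: €5,437 + €1,260 + €7,575 = €14,272.

€14,272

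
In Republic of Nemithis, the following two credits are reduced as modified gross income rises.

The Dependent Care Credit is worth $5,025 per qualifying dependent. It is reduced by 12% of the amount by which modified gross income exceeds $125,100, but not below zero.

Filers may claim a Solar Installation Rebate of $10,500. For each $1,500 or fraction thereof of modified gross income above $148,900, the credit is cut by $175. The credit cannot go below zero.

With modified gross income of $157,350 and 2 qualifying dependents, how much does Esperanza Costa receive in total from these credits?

Dependent Care Credit: base = 2 × $5,025 = $10,050. 12% of the $32,250 excess over $125,100 is $3,870; credit = $10,050 − $3,870 = $6,180.
Solar Installation Rebate: income exceeds $148,900 by $8,450, which is 6 full-or-partial $1,500 increments; reduction = 6 × $175 = $1,050, leaving $9,450.
Total: $6,180 + $9,450 = $15,630.

$15,630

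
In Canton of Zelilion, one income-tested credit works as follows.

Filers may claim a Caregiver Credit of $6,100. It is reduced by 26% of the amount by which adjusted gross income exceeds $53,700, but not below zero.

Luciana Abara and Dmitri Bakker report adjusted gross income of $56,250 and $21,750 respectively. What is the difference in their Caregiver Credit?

$663

Luciana ($56,250): Caregiver Credit: 26% of the $2,550 excess over $53,700 is $663; credit = $6,100 − $663 = $5,437.
Dmitri ($21,750): Caregiver Credit: $21,750 is at or below the $53,700 threshold, so the full $6,100 applies.
Difference: |$5,437 − $6,100| = $663.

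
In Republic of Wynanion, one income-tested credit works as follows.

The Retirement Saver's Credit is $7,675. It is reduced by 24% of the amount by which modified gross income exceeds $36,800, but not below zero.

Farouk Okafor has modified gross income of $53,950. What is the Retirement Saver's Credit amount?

$3,559

Retirement Saver's Credit: 24% of the $17,150 excess over $36,800 is $4,116; credit = $7,675 − $4,116 = $3,559.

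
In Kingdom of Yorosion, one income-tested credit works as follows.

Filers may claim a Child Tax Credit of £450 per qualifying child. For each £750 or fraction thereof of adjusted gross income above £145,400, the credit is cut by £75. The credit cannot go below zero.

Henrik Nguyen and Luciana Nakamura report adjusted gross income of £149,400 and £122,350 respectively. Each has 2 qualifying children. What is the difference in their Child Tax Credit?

Henrik (£149,400): Child Tax Credit: base = 2 × £450 = £900. income exceeds £145,400 by £4,000, which is 6 full-or-partial £750 increments; reduction = 6 × £75 = £450, leaving £450.
Luciana (£122,350): Child Tax Credit: base = 2 × £450 = £900. £122,350 is at or below the £145,400 threshold, so the full £900 applies.
Difference: |£450 − £900| = £450.

£450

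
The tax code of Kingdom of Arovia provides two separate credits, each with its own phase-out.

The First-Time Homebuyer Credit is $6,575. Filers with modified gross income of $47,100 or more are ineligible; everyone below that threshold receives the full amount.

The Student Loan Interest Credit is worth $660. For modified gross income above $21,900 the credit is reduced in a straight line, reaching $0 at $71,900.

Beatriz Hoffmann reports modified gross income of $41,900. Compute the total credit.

$6,971

First-Time Homebuyer Credit: $41,900 is below the $47,100 cutoff, so the full $6,575 applies.
Student Loan Interest Credit: $41,900 is $20,000 into a $50,000 phase-out range, leaving 30,000/50,000 of the credit: $660 × 30,000/50,000 = $396.
Total: $6,575 + $396 = $6,971.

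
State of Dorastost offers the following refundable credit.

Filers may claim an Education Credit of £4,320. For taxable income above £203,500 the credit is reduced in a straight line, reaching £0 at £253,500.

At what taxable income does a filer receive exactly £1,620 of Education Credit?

£1,620 is 1,620/4,320 of the full £4,320, so 2,700/4,320 of the £50,000 range has been used: income = £203,500 + £50,000 × 2,700/4,320 = £234,750.

£234,750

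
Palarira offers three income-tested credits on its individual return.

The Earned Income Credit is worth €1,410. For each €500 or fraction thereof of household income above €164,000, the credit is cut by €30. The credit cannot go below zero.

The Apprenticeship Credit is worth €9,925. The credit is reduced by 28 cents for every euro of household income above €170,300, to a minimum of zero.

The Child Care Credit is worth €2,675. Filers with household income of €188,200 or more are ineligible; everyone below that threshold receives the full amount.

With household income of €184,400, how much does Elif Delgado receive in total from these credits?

€8,832

Earned Income Credit: income exceeds €164,000 by €20,400, which is 41 full-or-partial €500 increments; reduction = 41 × €30 = €1,230, leaving €180.
Apprenticeship Credit: 28% of the €14,100 excess over €170,300 is €3,948; credit = €9,925 − €3,948 = €5,977.
Child Care Credit: €184,400 is below the €188,200 cutoff, so the full €2,675 applies.
Total: €180 + €5,977 + €2,675 = €8,832.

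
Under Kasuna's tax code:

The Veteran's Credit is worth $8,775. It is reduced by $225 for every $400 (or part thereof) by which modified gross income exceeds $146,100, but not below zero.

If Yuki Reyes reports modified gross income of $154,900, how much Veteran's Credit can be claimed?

Veteran's Credit: income exceeds $146,100 by $8,800, which is 22 full-or-partial $400 increments; reduction = 22 × $225 = $4,950, leaving $3,825.

$3,825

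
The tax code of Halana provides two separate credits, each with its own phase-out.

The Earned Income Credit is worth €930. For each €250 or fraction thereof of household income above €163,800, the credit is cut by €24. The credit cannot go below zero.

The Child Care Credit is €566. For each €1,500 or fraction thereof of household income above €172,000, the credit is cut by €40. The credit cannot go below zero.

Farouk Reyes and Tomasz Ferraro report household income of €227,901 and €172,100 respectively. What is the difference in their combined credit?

€640

Farouk (€227,901): Earned Income Credit: income exceeds €163,800 by €64,101 → 257 increments × €24 = €6,168 ≥ base, so the credit is €0. Child Care Credit: income exceeds €172,000 by €55,901 → 38 increments × €40 = €1,520 ≥ base, so the credit is €0. total €0 + €0 = €0
Tomasz (€172,100): Earned Income Credit: income exceeds €163,800 by €8,300, which is 34 full-or-partial €250 increments; reduction = 34 × €24 = €816, leaving €114. Child Care Credit: income exceeds €172,000 by €100, which is 1 full-or-partial €1,500 increment; reduction = 1 × €40 = €40, leaving €526. total €114 + €526 = €640
Difference: |€0 − €640| = €640.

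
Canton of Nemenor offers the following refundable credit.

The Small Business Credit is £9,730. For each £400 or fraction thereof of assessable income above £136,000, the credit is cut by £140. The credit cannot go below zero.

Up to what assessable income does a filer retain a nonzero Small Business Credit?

£163,600

After 69 increments the reduction is 69 × £140 = £9,660, leaving £70; one more increment wipes it out. Increment 69 ends at excess 69 × £400 = £27,600, so the highest qualifying income is £136,000 + £27,600 = £163,600.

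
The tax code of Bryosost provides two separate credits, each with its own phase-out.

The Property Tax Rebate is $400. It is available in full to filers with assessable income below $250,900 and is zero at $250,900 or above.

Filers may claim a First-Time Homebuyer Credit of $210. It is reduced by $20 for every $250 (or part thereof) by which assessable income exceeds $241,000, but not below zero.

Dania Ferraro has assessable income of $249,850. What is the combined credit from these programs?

Property Tax Rebate: $249,850 is below the $250,900 cutoff, so the full $400 applies.
First-Time Homebuyer Credit: income exceeds $241,000 by $8,850 → 36 increments × $20 = $720 ≥ base, so the credit is $0.
Total: $400 + $0 = $400.

$400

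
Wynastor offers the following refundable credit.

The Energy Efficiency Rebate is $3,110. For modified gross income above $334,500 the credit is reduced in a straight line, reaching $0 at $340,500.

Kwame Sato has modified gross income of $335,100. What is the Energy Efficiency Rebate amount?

Energy Efficiency Rebate: $335,100 is $600 into a $6,000 phase-out range, leaving 5,400/6,000 of the credit: $3,110 × 5,400/6,000 = $2,799.

$2,799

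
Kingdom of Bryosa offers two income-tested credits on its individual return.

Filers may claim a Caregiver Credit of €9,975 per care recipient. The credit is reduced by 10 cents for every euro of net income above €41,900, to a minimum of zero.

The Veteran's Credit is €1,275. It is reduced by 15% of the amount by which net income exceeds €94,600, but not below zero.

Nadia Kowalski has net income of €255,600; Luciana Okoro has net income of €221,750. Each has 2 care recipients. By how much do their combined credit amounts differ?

€1,965

Nadia (€255,600): Caregiver Credit: base = 2 × €9,975 = €19,950. 10% of the €213,700 excess over €41,900 is €21,370 ≥ base, so the credit is €0. Veteran's Credit: 15% of the €161,000 excess over €94,600 is €24,150 ≥ base, so the credit is €0. total €0 + €0 = €0
Luciana (€221,750): Caregiver Credit: base = 2 × €9,975 = €19,950. 10% of the €179,850 excess over €41,900 is €17,985; credit = €19,950 − €17,985 = €1,965. Veteran's Credit: 15% of the €127,150 excess over €94,600 is €19,072.50 ≥ base, so the credit is €0. total €1,965 + €0 = €1,965
Difference: |€0 − €1,965| = €1,965.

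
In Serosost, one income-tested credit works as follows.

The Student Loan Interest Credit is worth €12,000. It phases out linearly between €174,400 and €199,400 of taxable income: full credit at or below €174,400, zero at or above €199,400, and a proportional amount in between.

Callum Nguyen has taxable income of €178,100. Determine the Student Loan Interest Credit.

Student Loan Interest Credit: €178,100 is €3,700 into a €25,000 phase-out range, leaving 21,300/25,000 of the credit: €12,000 × 21,300/25,000 = €10,224.

€10,224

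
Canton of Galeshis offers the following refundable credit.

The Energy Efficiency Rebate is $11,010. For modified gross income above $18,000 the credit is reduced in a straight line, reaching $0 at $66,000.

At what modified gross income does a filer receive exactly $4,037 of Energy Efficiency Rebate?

$48,400

$4,037 is 4,037/11,010 of the full $11,010, so 6,973/11,010 of the $48,000 range has been used: income = $18,000 + $48,000 × 6,973/11,010 = $48,400.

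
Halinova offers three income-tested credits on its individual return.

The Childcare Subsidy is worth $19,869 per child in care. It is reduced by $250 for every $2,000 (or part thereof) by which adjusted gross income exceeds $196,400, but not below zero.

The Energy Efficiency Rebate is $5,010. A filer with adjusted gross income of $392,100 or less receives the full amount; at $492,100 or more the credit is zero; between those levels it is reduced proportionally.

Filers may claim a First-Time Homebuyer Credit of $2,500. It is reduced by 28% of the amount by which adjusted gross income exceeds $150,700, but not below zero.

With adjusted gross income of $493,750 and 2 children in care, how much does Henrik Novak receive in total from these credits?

$2,488

Childcare Subsidy: base = 2 × $19,869 = $39,738. income exceeds $196,400 by $297,350, which is 149 full-or-partial $2,000 increments; reduction = 149 × $250 = $37,250, leaving $2,488.
Energy Efficiency Rebate: $493,750 is at or above $492,100, so the credit is $0.
First-Time Homebuyer Credit: 28% of the $343,050 excess over $150,700 is $96,054 ≥ base, so the credit is $0.
Total: $2,488 + $0 + $0 = $2,488.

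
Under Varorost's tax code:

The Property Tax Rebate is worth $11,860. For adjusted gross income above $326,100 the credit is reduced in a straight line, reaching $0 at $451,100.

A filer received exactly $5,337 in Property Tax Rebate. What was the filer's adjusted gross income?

$394,850

$5,337 is 5,337/11,860 of the full $11,860, so 6,523/11,860 of the $125,000 range has been used: income = $326,100 + $125,000 × 6,523/11,860 = $394,850.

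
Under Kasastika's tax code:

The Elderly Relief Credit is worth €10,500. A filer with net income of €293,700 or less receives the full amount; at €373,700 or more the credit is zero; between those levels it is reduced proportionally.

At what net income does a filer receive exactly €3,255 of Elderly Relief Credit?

€348,900

€3,255 is 3,255/10,500 of the full €10,500, so 7,245/10,500 of the €80,000 range has been used: income = €293,700 + €80,000 × 7,245/10,500 = €348,900.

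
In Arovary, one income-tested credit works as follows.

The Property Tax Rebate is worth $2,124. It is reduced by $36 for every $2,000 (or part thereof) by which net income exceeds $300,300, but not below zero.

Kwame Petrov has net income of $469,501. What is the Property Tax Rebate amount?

$0

Property Tax Rebate: income exceeds $300,300 by $169,201 → 85 increments × $36 = $3,060 ≥ base, so the credit is $0.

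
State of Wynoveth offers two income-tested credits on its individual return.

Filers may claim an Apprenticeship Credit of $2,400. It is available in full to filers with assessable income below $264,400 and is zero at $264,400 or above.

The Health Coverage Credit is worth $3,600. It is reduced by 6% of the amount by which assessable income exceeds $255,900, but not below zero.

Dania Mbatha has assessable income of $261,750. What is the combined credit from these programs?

Apprenticeship Credit: $261,750 is below the $264,400 cutoff, so the full $2,400 applies.
Health Coverage Credit: 6% of the $5,850 excess over $255,900 is $351; credit = $3,600 − $351 = $3,249.
Total: $2,400 + $3,249 = $5,649.

$5,649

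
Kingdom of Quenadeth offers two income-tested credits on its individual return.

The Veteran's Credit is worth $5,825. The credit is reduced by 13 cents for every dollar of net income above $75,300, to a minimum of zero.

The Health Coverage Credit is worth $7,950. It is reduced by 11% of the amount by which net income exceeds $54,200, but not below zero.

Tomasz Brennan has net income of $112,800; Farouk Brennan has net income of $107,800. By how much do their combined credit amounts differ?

Tomasz ($112,800): Veteran's Credit: 13% of the $37,500 excess over $75,300 is $4,875; credit = $5,825 − $4,875 = $950. Health Coverage Credit: 11% of the $58,600 excess over $54,200 is $6,446; credit = $7,950 − $6,446 = $1,504. total $950 + $1,504 = $2,454
Farouk ($107,800): Veteran's Credit: 13% of the $32,500 excess over $75,300 is $4,225; credit = $5,825 − $4,225 = $1,600. Health Coverage Credit: 11% of the $53,600 excess over $54,200 is $5,896; credit = $7,950 − $5,896 = $2,054. total $1,600 + $2,054 = $3,654
Difference: |$2,454 − $3,654| = $1,200.

$1,200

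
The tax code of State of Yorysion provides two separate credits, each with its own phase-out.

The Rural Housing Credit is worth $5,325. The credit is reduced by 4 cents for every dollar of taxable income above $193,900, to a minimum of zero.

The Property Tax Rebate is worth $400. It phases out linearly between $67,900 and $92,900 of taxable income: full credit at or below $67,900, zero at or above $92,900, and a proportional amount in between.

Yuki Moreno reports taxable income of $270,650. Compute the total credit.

$2,255

Rural Housing Credit: 4% of the $76,750 excess over $193,900 is $3,070; credit = $5,325 − $3,070 = $2,255.
Property Tax Rebate: $270,650 is at or above $92,900, so the credit is $0.
Total: $2,255 + $0 = $2,255.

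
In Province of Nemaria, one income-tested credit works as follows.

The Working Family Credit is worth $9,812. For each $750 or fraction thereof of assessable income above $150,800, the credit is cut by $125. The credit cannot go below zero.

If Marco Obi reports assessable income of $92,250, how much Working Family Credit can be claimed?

Working Family Credit: $92,250 is at or below the $150,800 threshold, so the full $9,812 applies.

$9,812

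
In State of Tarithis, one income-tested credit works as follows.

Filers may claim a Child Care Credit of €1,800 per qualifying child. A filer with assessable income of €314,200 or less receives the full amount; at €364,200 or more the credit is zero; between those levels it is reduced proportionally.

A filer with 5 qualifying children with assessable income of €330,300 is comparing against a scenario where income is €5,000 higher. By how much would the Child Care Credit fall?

At €330,300 — base = 5 × €1,800 = €9,000. €330,300 is €16,100 into a €50,000 phase-out range, leaving 33,900/50,000 of the credit: €9,000 × 33,900/50,000 = €6,102.
At €335,300 — base = 5 × €1,800 = €9,000. €335,300 is €21,100 into a €50,000 phase-out range, leaving 28,900/50,000 of the credit: €9,000 × 28,900/50,000 = €5,202.
Lost: €6,102 − €5,202 = €900.

€900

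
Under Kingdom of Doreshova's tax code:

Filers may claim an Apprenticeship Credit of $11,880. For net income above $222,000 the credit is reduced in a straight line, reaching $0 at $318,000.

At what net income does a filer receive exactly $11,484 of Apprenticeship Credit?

$11,484 is 11,484/11,880 of the full $11,880, so 396/11,880 of the $96,000 range has been used: income = $222,000 + $96,000 × 396/11,880 = $225,200.

$225,200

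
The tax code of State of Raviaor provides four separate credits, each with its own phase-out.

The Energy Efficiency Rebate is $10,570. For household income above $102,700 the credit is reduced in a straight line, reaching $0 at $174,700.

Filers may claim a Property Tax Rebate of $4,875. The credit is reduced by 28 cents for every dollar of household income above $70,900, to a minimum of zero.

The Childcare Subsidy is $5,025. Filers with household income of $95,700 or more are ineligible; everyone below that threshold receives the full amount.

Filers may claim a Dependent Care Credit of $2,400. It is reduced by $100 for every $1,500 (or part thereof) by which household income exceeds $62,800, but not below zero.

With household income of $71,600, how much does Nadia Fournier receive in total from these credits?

Energy Efficiency Rebate: $71,600 is at or below the $102,700 threshold, so the full $10,570 applies.
Property Tax Rebate: 28% of the $700 excess over $70,900 is $196; credit = $4,875 − $196 = $4,679.
Childcare Subsidy: $71,600 is below the $95,700 cutoff, so the full $5,025 applies.
Dependent Care Credit: income exceeds $62,800 by $8,800, which is 6 full-or-partial $1,500 increments; reduction = 6 × $100 = $600, leaving $1,800.
Total: $10,570 + $4,679 + $5,025 + $1,800 = $22,074.

$22,074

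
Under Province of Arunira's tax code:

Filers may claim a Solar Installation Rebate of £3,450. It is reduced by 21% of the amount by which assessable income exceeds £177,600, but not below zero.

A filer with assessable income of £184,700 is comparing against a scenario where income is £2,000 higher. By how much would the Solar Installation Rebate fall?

At £184,700 — 21% of the £7,100 excess over £177,600 is £1,491; credit = £3,450 − £1,491 = £1,959.
At £186,700 — 21% of the £9,100 excess over £177,600 is £1,911; credit = £3,450 − £1,911 = £1,539.
Lost: £1,959 − £1,539 = £420.

£420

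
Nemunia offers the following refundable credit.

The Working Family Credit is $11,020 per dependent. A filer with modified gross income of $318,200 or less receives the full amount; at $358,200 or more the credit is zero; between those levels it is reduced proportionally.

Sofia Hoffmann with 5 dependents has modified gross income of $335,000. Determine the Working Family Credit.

$31,958

Working Family Credit: base = 5 × $11,020 = $55,100. $335,000 is $16,800 into a $40,000 phase-out range, leaving 23,200/40,000 of the credit: $55,100 × 23,200/40,000 = $31,958.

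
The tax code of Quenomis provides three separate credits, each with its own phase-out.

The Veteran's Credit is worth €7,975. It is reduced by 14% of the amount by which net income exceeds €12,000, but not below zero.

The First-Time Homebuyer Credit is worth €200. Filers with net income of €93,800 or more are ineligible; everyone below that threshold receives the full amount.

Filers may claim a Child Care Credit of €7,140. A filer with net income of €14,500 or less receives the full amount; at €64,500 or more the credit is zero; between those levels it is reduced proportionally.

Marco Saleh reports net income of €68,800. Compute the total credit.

€223

Veteran's Credit: 14% of the €56,800 excess over €12,000 is €7,952; credit = €7,975 − €7,952 = €23.
First-Time Homebuyer Credit: €68,800 is below the €93,800 cutoff, so the full €200 applies.
Child Care Credit: €68,800 is at or above €64,500, so the credit is €0.
Total: €23 + €200 + €0 = €223.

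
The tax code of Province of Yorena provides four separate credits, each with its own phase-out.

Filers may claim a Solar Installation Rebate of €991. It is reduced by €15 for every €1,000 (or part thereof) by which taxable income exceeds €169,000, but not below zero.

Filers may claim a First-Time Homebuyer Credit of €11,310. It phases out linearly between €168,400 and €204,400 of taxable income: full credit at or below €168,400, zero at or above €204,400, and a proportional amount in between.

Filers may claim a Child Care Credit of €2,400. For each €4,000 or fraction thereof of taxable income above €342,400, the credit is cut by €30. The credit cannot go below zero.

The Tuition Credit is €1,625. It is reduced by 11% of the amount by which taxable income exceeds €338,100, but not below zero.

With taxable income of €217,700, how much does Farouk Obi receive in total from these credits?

€4,281

Solar Installation Rebate: income exceeds €169,000 by €48,700, which is 49 full-or-partial €1,000 increments; reduction = 49 × €15 = €735, leaving €256.
First-Time Homebuyer Credit: €217,700 is at or above €204,400, so the credit is €0.
Child Care Credit: €217,700 is at or below the €342,400 threshold, so the full €2,400 applies.
Tuition Credit: €217,700 is at or below the €338,100 threshold, so the full €1,625 applies.
Total: €256 + €0 + €2,400 + €1,625 = €4,281.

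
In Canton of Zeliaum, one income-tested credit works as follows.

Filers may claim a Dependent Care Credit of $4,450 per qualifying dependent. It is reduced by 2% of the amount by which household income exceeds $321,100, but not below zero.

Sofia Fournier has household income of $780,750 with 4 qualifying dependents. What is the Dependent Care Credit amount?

$8,607

Dependent Care Credit: base = 4 × $4,450 = $17,800. 2% of the $459,650 excess over $321,100 is $9,193; credit = $17,800 − $9,193 = $8,607.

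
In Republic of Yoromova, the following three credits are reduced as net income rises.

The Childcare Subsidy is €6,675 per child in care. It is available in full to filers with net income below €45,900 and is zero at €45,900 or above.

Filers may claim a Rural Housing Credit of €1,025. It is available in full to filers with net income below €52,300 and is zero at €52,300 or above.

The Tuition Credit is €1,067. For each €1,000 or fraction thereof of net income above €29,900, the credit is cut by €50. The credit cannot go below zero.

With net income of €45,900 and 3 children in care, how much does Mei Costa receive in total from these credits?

Childcare Subsidy: base = 3 × €6,675 = €20,025. €45,900 meets or exceeds the €45,900 cutoff, so the credit is €0.
Rural Housing Credit: €45,900 is below the €52,300 cutoff, so the full €1,025 applies.
Tuition Credit: income exceeds €29,900 by €16,000, which is 16 full-or-partial €1,000 increments; reduction = 16 × €50 = €800, leaving €267.
Total: €0 + €1,025 + €267 = €1,292.

€1,292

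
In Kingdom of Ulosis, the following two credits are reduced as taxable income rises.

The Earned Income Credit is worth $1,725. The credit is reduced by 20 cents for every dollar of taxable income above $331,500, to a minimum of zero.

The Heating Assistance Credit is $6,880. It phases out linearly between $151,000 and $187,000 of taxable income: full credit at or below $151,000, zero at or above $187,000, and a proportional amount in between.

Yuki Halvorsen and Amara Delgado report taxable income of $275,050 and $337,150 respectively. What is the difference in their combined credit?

Yuki ($275,050): Earned Income Credit: $275,050 is at or below the $331,500 threshold, so the full $1,725 applies. Heating Assistance Credit: $275,050 is at or above $187,000, so the credit is $0. total $1,725 + $0 = $1,725
Amara ($337,150): Earned Income Credit: 20% of the $5,650 excess over $331,500 is $1,130; credit = $1,725 − $1,130 = $595. Heating Assistance Credit: $337,150 is at or above $187,000, so the credit is $0. total $595 + $0 = $595
Difference: |$1,725 − $595| = $1,130.

$1,130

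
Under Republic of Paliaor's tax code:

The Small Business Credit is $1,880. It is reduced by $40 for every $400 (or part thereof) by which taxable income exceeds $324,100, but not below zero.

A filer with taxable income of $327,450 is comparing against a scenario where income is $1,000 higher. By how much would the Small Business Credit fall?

At $327,450 — income exceeds $324,100 by $3,350, which is 9 full-or-partial $400 increments; reduction = 9 × $40 = $360, leaving $1,520.
At $328,450 — income exceeds $324,100 by $4,350, which is 11 full-or-partial $400 increments; reduction = 11 × $40 = $440, leaving $1,440.
Lost: $1,520 − $1,440 = $80.

$80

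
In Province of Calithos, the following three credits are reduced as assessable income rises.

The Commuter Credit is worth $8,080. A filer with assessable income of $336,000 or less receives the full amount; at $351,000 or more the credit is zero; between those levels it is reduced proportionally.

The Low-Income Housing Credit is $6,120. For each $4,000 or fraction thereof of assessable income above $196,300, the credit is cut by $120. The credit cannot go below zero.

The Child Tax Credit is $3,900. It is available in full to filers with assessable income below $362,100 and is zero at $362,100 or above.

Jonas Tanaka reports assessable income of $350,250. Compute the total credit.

$5,744

Commuter Credit: $350,250 is $14,250 into a $15,000 phase-out range, leaving 750/15,000 of the credit: $8,080 × 750/15,000 = $404.
Low-Income Housing Credit: income exceeds $196,300 by $153,950, which is 39 full-or-partial $4,000 increments; reduction = 39 × $120 = $4,680, leaving $1,440.
Child Tax Credit: $350,250 is below the $362,100 cutoff, so the full $3,900 applies.
Total: $404 + $1,440 + $3,900 = $5,744.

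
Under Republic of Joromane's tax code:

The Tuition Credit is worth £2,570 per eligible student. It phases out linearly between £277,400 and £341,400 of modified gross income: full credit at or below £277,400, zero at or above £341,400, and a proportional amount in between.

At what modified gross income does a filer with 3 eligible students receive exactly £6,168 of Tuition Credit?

Full credit = 3 × £2,570 = £7,710.
£6,168 is 6,168/7,710 of the full £7,710, so 1,542/7,710 of the £64,000 range has been used: income = £277,400 + £64,000 × 1,542/7,710 = £290,200.

£290,200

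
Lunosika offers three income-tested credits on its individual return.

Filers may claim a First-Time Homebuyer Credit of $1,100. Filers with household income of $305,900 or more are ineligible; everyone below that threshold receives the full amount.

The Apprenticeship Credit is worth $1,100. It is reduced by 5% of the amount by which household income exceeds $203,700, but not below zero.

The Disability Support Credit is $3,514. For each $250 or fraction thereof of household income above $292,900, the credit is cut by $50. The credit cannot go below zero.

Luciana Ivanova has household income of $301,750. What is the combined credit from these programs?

First-Time Homebuyer Credit: $301,750 is below the $305,900 cutoff, so the full $1,100 applies.
Apprenticeship Credit: 5% of the $98,050 excess over $203,700 is $4,902.50 ≥ base, so the credit is $0.
Disability Support Credit: income exceeds $292,900 by $8,850, which is 36 full-or-partial $250 increments; reduction = 36 × $50 = $1,800, leaving $1,714.
Total: $1,100 + $0 + $1,714 = $2,814.

$2,814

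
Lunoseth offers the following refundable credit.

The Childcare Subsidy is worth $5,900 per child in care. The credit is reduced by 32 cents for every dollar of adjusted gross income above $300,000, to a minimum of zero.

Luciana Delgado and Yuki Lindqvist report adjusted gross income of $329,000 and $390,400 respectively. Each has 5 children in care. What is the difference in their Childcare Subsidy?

$19,648

Luciana ($329,000): Childcare Subsidy: base = 5 × $5,900 = $29,500. 32% of the $29,000 excess over $300,000 is $9,280; credit = $29,500 − $9,280 = $20,220.
Yuki ($390,400): Childcare Subsidy: base = 5 × $5,900 = $29,500. 32% of the $90,400 excess over $300,000 is $28,928; credit = $29,500 − $28,928 = $572.
Difference: |$20,220 − $572| = $19,648.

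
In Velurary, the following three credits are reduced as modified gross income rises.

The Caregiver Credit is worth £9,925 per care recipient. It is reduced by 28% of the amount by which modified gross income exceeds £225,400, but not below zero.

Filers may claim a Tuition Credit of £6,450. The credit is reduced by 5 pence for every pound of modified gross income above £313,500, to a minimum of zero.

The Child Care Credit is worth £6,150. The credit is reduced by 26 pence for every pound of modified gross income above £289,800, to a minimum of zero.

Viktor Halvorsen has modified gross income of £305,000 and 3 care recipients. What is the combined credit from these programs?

£16,135

Caregiver Credit: base = 3 × £9,925 = £29,775. 28% of the £79,600 excess over £225,400 is £22,288; credit = £29,775 − £22,288 = £7,487.
Tuition Credit: £305,000 is at or below the £313,500 threshold, so the full £6,450 applies.
Child Care Credit: 26% of the £15,200 excess over £289,800 is £3,952; credit = £6,150 − £3,952 = £2,198.
Total: £7,487 + £6,450 + £2,198 = £16,135.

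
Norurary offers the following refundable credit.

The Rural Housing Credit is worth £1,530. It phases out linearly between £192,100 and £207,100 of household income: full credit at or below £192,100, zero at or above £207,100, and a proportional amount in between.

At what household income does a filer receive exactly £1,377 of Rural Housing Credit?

£1,377 is 1,377/1,530 of the full £1,530, so 153/1,530 of the £15,000 range has been used: income = £192,100 + £15,000 × 153/1,530 = £193,600.

£193,600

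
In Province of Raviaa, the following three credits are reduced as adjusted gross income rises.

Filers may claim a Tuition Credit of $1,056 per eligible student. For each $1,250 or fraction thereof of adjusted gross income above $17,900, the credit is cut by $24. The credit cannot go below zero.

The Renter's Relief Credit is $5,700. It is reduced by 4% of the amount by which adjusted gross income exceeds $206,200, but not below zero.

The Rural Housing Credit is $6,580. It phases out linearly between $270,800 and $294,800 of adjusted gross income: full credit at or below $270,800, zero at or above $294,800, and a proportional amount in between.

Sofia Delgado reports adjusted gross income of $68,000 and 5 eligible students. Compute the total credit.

$16,576

Tuition Credit: base = 5 × $1,056 = $5,280. income exceeds $17,900 by $50,100, which is 41 full-or-partial $1,250 increments; reduction = 41 × $24 = $984, leaving $4,296.
Renter's Relief Credit: $68,000 is at or below the $206,200 threshold, so the full $5,700 applies.
Rural Housing Credit: $68,000 is at or below the $270,800 threshold, so the full $6,580 applies.
Total: $4,296 + $5,700 + $6,580 = $16,576.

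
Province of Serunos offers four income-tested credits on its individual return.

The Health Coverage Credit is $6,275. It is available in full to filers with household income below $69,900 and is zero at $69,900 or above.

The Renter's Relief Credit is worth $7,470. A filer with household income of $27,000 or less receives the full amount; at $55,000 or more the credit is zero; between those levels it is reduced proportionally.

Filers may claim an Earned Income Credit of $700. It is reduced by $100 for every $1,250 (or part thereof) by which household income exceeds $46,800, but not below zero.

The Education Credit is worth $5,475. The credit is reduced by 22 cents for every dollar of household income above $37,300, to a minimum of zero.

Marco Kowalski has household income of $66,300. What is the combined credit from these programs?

$6,275

Health Coverage Credit: $66,300 is below the $69,900 cutoff, so the full $6,275 applies.
Renter's Relief Credit: $66,300 is at or above $55,000, so the credit is $0.
Earned Income Credit: income exceeds $46,800 by $19,500 → 16 increments × $100 = $1,600 ≥ base, so the credit is $0.
Education Credit: 22% of the $29,000 excess over $37,300 is $6,380 ≥ base, so the credit is $0.
Total: $6,275 + $0 + $0 + $0 = $6,275.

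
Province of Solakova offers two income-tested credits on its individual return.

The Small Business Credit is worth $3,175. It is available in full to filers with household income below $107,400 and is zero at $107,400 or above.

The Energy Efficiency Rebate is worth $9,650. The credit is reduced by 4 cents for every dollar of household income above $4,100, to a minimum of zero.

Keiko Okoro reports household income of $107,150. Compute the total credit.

Small Business Credit: $107,150 is below the $107,400 cutoff, so the full $3,175 applies.
Energy Efficiency Rebate: 4% of the $103,050 excess over $4,100 is $4,122; credit = $9,650 − $4,122 = $5,528.
Total: $3,175 + $5,528 = $8,703.

$8,703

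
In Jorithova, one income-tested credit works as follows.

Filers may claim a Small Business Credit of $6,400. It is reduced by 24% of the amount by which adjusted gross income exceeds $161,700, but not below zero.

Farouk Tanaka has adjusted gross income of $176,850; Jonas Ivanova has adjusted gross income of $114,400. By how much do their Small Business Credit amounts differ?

Farouk ($176,850): Small Business Credit: 24% of the $15,150 excess over $161,700 is $3,636; credit = $6,400 − $3,636 = $2,764.
Jonas ($114,400): Small Business Credit: $114,400 is at or below the $161,700 threshold, so the full $6,400 applies.
Difference: |$2,764 − $6,400| = $3,636.

$3,636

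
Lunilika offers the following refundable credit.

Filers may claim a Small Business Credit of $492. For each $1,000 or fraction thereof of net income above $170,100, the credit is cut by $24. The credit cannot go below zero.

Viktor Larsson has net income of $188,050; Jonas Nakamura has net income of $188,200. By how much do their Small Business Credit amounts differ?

Viktor ($188,050): Small Business Credit: income exceeds $170,100 by $17,950, which is 18 full-or-partial $1,000 increments; reduction = 18 × $24 = $432, leaving $60.
Jonas ($188,200): Small Business Credit: income exceeds $170,100 by $18,100, which is 19 full-or-partial $1,000 increments; reduction = 19 × $24 = $456, leaving $36.
Difference: |$60 − $36| = $24.

$24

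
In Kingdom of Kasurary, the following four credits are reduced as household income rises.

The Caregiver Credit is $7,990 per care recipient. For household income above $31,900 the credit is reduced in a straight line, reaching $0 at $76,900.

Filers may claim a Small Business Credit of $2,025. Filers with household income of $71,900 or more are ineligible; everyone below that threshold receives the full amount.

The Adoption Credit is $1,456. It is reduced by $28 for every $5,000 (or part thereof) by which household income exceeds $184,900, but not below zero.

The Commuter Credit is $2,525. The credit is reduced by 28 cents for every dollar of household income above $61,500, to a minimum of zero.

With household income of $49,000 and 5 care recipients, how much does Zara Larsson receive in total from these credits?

Caregiver Credit: base = 5 × $7,990 = $39,950. $49,000 is $17,100 into a $45,000 phase-out range, leaving 27,900/45,000 of the credit: $39,950 × 27,900/45,000 = $24,769.
Small Business Credit: $49,000 is below the $71,900 cutoff, so the full $2,025 applies.
Adoption Credit: $49,000 is at or below the $184,900 threshold, so the full $1,456 applies.
Commuter Credit: $49,000 is at or below the $61,500 threshold, so the full $2,525 applies.
Total: $24,769 + $2,025 + $1,456 + $2,525 = $30,775.

$30,775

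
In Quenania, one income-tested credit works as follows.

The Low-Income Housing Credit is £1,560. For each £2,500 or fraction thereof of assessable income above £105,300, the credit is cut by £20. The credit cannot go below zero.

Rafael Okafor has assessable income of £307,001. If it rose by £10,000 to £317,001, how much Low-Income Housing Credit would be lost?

£0

At £307,001 — income exceeds £105,300 by £201,701 → 81 increments × £20 = £1,620 ≥ base, so the credit is £0.
At £317,001 — income exceeds £105,300 by £211,701 → 85 increments × £20 = £1,700 ≥ base, so the credit is £0.
Lost: £0 − £0 = £0.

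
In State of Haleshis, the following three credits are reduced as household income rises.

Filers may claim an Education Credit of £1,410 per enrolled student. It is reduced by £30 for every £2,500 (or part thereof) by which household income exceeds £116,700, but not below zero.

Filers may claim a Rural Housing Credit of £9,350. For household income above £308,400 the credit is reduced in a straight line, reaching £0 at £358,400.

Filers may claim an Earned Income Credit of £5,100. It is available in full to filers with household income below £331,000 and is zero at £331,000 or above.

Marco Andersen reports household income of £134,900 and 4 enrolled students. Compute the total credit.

£19,850

Education Credit: base = 4 × £1,410 = £5,640. income exceeds £116,700 by £18,200, which is 8 full-or-partial £2,500 increments; reduction = 8 × £30 = £240, leaving £5,400.
Rural Housing Credit: £134,900 is at or below the £308,400 threshold, so the full £9,350 applies.
Earned Income Credit: £134,900 is below the £331,000 cutoff, so the full £5,100 applies.
Total: £5,400 + £9,350 + £5,100 = £19,850.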